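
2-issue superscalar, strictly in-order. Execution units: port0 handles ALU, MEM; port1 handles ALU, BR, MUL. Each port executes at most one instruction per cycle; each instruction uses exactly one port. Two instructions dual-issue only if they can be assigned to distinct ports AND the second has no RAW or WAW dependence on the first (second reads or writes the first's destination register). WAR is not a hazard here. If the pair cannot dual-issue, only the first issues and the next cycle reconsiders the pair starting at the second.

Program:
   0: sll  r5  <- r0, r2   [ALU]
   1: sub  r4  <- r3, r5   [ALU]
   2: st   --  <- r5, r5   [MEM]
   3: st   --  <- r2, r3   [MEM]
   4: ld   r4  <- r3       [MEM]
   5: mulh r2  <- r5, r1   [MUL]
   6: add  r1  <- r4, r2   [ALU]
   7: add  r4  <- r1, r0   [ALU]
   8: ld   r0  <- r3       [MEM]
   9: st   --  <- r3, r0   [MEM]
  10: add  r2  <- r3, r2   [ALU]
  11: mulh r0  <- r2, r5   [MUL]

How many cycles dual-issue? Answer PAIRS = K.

PAIRS = 4

#0 head=0: sll i0 RAW r5
#1 head=1: sub st i1&i2 dual
#2 head=3: st i3 no-port MEM/MEM
#3 head=4: ld mulh i4&i5 dual
#4 head=6: add i6 RAW r1
#5 head=7: add ld i7&i8 dual
#6 head=9: st add i9&i10 dual
#7 head=11: mulh i11 tail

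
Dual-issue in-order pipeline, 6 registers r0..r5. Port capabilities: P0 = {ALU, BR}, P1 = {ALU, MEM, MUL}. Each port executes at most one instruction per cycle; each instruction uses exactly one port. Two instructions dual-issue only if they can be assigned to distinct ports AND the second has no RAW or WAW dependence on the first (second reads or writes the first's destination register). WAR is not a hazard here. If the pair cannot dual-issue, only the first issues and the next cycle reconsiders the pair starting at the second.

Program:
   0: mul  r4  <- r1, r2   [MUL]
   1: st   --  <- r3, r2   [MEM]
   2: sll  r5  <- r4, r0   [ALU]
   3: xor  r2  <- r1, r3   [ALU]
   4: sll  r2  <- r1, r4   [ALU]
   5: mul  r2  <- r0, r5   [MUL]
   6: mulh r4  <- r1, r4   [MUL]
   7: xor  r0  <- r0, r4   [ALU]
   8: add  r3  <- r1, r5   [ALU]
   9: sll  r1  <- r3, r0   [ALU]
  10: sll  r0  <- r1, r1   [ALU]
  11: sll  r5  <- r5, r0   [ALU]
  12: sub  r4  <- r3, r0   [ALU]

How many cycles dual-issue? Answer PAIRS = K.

t=0 i0:mul ; no-port MUL/MEM
t=1 i1,i2:st/sll ; 2-wide
t=2 i3:xor ; WAW r2
t=3 i4:sll ; WAW r2
t=4 i5:mul ; no-port MUL/MUL
t=5 i6:mulh ; RAW r4
t=6 i7,i8:xor/add ; 2-wide
t=7 i9:sll ; RAW r1
t=8 i10:sll ; RAW r0
t=9 i11,i12:sll/sub ; 2-wide

PAIRS = 3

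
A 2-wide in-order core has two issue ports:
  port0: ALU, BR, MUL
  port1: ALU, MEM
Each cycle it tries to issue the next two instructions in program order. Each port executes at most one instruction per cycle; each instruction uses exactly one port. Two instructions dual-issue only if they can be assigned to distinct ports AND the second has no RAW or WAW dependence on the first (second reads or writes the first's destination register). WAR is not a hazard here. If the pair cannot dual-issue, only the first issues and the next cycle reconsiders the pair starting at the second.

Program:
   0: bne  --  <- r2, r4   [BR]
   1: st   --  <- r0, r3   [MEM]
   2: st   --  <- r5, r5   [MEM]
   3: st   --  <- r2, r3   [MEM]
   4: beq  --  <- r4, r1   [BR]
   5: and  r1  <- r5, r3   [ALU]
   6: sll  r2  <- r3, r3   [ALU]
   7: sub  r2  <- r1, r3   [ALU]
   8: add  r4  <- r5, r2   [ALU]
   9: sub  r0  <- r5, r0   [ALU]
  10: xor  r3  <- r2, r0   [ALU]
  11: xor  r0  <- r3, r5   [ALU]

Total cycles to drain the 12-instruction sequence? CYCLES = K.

CYCLES = 8

0. bne+st @i0&i1  | 2-wide
1. st @i2  | no-port MEM/MEM
2. st+beq @i3&i4  | 2-wide
3. and+sll @i5&i6  | 2-wide
4. sub @i7  | RAW r2
5. add+sub @i8&i9  | 2-wide
6. xor @i10  | RAW r3
7. xor @i11  | tail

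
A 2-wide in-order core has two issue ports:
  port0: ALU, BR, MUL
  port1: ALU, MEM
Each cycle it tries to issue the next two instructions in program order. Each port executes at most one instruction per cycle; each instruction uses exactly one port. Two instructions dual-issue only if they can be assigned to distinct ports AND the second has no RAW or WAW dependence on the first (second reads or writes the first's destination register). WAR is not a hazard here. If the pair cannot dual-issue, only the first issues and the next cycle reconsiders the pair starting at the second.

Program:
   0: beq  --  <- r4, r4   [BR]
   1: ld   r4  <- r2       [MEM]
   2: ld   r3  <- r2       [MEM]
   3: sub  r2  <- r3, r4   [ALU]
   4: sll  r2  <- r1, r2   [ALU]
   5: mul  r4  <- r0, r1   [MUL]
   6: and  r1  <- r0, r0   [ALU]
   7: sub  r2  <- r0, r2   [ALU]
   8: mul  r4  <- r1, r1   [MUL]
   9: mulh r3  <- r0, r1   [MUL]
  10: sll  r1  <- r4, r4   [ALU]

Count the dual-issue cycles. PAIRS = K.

t=0 i0+i1:beq/ld ; pair
t=1 i2:ld ; RAW r3
t=2 i3:sub ; RAW+WAW r2
t=3 i4+i5:sll/mul ; pair
t=4 i6+i7:and/sub ; pair
t=5 i8:mul ; no-port MUL/MUL
t=6 i9+i10:mulh/sll ; pair

PAIRS = 4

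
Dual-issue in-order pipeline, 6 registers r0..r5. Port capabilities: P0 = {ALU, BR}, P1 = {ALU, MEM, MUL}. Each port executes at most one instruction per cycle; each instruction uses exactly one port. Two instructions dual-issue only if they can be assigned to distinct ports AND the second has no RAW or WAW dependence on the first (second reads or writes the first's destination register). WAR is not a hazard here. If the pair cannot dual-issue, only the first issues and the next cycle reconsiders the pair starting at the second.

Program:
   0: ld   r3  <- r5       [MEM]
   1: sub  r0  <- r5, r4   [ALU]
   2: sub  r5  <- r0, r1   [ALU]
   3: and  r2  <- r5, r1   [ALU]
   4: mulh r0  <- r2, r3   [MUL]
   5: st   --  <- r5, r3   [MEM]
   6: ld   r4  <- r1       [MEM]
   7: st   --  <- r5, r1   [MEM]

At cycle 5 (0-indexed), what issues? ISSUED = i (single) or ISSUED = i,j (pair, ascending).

ISSUED = 6

0. ld/sub @i0&i1  | dual
1. sub @i2  | RAW r5
2. and @i3  | RAW r2
3. mulh @i4  | no-port MUL/MEM
4. st @i5  | no-port MEM/MEM
5. ld @i6  | no-port MEM/MEM
6. st @i7  | tail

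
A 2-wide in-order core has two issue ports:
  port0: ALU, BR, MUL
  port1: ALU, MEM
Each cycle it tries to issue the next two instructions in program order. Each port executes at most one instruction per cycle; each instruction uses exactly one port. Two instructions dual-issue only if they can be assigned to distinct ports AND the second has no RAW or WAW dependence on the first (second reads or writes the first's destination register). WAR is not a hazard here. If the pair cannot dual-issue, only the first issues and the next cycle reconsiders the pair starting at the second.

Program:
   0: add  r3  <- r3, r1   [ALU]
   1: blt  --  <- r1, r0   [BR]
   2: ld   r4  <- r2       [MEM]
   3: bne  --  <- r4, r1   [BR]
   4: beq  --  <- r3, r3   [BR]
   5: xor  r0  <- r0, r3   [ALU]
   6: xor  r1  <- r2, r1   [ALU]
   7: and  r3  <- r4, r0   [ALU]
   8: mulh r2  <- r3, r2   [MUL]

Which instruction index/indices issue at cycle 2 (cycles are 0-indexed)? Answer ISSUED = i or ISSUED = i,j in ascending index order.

0. add.ALU;blt.BR @i0,i1  | dual
1. ld.MEM @i2  | RAW r4
2. bne.BR @i3  | no-port BR/BR
3. beq.BR;xor.ALU @i4,i5  | dual
4. xor.ALU;and.ALU @i6,i7  | dual
5. mulh.MUL @i8  | tail

ISSUED = 3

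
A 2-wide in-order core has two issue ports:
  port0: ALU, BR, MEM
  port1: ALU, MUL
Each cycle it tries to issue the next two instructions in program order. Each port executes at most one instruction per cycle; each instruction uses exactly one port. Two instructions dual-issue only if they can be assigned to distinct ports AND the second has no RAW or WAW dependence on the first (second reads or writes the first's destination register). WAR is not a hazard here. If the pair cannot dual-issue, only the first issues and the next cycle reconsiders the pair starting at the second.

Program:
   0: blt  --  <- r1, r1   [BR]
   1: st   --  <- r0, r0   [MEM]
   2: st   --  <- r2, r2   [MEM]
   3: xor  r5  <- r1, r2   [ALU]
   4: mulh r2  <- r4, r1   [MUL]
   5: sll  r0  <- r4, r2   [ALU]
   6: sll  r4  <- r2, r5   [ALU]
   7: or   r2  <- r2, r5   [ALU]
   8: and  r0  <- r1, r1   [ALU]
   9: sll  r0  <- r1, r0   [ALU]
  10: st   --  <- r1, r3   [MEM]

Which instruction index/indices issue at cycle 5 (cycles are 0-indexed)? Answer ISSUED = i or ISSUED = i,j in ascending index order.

  cy0 -> i0 (blt) no-port BR/MEM
  cy1 -> i1 (st) no-port MEM/MEM
  cy2 -> i2/i3 (st xor) dual
  cy3 -> i4 (mulh) RAW r2
  cy4 -> i5/i6 (sll sll) dual
  cy5 -> i7/i8 (or and) dual
  cy6 -> i9/i10 (sll st) dual

ISSUED = 7,8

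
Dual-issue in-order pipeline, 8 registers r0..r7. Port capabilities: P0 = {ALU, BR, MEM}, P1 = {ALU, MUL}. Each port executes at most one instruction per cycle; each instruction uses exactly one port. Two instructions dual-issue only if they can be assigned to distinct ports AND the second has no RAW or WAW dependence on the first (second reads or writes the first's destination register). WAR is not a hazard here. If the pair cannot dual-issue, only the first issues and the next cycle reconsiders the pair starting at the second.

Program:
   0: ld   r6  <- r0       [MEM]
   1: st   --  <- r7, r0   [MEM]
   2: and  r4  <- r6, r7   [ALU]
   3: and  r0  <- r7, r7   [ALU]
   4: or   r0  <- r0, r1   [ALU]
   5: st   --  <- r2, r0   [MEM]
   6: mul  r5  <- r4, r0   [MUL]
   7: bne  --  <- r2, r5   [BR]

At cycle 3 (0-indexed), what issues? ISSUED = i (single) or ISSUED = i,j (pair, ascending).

ISSUED = 4

0. ld.MEM @i0  | no-port MEM/MEM
1. st.MEM and.ALU @i1,i2  | 2-wide
2. and.ALU @i3  | RAW+WAW r0
3. or.ALU @i4  | RAW r0
4. st.MEM mul.MUL @i5,i6  | 2-wide
5. bne.BR @i7  | tail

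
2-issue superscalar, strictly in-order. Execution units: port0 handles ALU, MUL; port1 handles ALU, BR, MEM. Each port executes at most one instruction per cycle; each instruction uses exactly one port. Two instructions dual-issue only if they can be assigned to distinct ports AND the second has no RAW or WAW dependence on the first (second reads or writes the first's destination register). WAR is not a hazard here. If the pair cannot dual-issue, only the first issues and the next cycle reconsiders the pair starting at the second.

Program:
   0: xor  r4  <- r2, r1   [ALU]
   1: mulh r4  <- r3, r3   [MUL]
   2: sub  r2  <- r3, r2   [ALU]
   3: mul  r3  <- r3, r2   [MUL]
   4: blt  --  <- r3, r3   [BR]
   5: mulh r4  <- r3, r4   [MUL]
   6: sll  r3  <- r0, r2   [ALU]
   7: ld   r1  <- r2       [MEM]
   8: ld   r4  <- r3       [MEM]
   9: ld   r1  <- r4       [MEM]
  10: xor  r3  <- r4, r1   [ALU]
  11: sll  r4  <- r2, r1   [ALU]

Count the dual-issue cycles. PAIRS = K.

PAIRS = 4

c0: i0 xor  WAW r4
c1: i1+i2 mulh;sub  pair
c2: i3 mul  RAW r3
c3: i4+i5 blt;mulh  pair
c4: i6+i7 sll;ld  pair
c5: i8 ld  no-port MEM/MEM
c6: i9 ld  RAW r1
c7: i10+i11 xor;sll  pair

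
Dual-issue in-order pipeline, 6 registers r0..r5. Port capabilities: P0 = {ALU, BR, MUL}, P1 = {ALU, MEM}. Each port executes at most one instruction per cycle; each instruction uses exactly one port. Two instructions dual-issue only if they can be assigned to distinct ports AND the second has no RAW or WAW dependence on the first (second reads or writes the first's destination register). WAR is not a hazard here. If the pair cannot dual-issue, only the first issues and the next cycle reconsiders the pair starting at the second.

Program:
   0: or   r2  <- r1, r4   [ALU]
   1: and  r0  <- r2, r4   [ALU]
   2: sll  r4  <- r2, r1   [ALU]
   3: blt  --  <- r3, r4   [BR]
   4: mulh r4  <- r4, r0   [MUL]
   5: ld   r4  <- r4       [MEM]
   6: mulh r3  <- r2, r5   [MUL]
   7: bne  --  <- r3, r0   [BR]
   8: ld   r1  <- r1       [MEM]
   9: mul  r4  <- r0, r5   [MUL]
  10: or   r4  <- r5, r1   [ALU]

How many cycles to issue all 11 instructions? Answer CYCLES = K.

[0] i0  or  -- RAW r2
[1] i1/i2  and/sll  -- pair
[2] i3  blt  -- no-port BR/MUL
[3] i4  mulh  -- RAW+WAW r4
[4] i5/i6  ld/mulh  -- pair
[5] i7/i8  bne/ld  -- pair
[6] i9  mul  -- WAW r4
[7] i10  or  -- tail

CYCLES = 8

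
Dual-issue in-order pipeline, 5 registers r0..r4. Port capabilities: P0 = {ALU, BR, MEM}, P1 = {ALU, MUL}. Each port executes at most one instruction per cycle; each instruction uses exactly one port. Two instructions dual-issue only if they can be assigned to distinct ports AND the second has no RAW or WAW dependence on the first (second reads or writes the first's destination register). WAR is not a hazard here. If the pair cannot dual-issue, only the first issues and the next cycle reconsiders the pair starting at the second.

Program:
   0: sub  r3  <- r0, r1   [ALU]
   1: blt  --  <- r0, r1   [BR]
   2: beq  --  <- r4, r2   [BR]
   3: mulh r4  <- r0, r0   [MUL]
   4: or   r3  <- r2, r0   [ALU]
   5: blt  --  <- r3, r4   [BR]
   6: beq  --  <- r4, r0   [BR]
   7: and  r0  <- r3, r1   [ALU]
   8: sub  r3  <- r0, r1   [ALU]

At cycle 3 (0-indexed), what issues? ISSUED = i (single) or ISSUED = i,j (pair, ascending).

ISSUED = 5

0. sub.ALU+blt.BR @i0,i1  | dual
1. beq.BR+mulh.MUL @i2,i3  | dual
2. or.ALU @i4  | RAW r3
3. blt.BR @i5  | no-port BR/BR
4. beq.BR+and.ALU @i6,i7  | dual
5. sub.ALU @i8  | tail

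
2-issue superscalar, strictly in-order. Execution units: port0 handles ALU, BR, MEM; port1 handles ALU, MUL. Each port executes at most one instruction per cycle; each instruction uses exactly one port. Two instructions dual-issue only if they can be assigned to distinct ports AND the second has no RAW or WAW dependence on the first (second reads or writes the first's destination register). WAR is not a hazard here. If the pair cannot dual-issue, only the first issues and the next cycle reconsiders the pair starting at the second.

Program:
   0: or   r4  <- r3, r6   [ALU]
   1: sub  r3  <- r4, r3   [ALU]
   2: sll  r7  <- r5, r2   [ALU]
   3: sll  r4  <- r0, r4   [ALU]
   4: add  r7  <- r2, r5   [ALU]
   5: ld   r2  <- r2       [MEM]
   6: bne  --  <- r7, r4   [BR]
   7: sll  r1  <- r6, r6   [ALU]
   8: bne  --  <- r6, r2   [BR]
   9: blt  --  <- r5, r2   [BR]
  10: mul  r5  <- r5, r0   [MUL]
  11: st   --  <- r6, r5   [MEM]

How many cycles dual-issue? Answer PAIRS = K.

PAIRS = 4

#0 head=0: or.ALU i0 RAW r4
#1 head=1: sub.ALU/sll.ALU i1/i2 2-wide
#2 head=3: sll.ALU/add.ALU i3/i4 2-wide
#3 head=5: ld.MEM i5 no-port MEM/BR
#4 head=6: bne.BR/sll.ALU i6/i7 2-wide
#5 head=8: bne.BR i8 no-port BR/BR
#6 head=9: blt.BR/mul.MUL i9/i10 2-wide
#7 head=11: st.MEM i11 tail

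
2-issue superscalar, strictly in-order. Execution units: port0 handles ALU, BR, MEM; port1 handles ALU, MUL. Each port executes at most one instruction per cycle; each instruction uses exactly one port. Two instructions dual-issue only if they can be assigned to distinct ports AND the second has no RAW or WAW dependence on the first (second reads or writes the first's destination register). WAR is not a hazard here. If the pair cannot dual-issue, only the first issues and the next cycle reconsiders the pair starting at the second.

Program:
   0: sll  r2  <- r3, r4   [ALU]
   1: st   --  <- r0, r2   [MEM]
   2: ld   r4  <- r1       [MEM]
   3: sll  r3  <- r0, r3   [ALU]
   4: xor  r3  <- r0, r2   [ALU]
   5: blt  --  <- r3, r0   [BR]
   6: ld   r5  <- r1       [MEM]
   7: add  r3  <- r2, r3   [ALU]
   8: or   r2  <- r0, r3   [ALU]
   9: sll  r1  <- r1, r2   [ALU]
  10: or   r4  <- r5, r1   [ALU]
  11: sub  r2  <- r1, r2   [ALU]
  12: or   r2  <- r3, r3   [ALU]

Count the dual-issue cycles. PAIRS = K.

PAIRS = 3

0. sll.ALU @i0  | RAW r2
1. st.MEM @i1  | no-port MEM/MEM
2. ld.MEM/sll.ALU @i2&i3  | 2-wide
3. xor.ALU @i4  | RAW r3
4. blt.BR @i5  | no-port BR/MEM
5. ld.MEM/add.ALU @i6&i7  | 2-wide
6. or.ALU @i8  | RAW r2
7. sll.ALU @i9  | RAW r1
8. or.ALU/sub.ALU @i10&i11  | 2-wide
9. or.ALU @i12  | tail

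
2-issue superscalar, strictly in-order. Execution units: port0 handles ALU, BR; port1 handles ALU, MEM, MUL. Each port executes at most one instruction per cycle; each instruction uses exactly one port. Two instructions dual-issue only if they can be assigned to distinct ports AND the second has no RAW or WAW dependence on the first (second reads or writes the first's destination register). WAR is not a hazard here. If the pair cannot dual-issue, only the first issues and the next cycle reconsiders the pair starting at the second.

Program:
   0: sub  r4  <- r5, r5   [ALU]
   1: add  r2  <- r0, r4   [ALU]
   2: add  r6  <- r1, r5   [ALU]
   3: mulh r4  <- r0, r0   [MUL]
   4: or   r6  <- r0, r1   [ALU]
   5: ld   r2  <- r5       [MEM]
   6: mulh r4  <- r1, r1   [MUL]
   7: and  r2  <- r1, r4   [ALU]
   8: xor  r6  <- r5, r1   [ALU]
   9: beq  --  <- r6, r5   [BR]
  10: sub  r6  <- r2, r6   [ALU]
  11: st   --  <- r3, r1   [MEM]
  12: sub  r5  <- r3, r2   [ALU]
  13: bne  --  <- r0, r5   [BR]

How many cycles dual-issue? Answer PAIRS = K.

PAIRS = 5

[0] i0  sub.ALU  -- RAW r4
[1] i1,i2  add.ALU+add.ALU  -- 2-wide
[2] i3,i4  mulh.MUL+or.ALU  -- 2-wide
[3] i5  ld.MEM  -- no-port MEM/MUL
[4] i6  mulh.MUL  -- RAW r4
[5] i7,i8  and.ALU+xor.ALU  -- 2-wide
[6] i9,i10  beq.BR+sub.ALU  -- 2-wide
[7] i11,i12  st.MEM+sub.ALU  -- 2-wide
[8] i13  bne.BR  -- tail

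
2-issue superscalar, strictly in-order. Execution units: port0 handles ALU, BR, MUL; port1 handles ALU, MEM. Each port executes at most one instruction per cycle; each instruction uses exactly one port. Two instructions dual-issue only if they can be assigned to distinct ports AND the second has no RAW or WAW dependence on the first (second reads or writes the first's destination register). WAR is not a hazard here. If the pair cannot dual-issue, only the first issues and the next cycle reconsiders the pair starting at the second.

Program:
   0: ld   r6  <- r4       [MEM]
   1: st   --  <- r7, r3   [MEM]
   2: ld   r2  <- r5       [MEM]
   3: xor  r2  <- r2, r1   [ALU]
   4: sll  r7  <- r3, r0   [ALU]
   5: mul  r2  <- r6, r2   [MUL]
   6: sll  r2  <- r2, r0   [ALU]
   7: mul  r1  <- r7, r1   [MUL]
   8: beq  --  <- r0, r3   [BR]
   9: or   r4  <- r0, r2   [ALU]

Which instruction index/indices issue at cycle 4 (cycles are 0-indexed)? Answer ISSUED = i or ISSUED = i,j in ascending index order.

[0] i0  ld  -- no-port MEM/MEM
[1] i1  st  -- no-port MEM/MEM
[2] i2  ld  -- RAW+WAW r2
[3] i3+i4  xor;sll  -- 2-wide
[4] i5  mul  -- RAW+WAW r2
[5] i6+i7  sll;mul  -- 2-wide
[6] i8+i9  beq;or  -- 2-wide

ISSUED = 5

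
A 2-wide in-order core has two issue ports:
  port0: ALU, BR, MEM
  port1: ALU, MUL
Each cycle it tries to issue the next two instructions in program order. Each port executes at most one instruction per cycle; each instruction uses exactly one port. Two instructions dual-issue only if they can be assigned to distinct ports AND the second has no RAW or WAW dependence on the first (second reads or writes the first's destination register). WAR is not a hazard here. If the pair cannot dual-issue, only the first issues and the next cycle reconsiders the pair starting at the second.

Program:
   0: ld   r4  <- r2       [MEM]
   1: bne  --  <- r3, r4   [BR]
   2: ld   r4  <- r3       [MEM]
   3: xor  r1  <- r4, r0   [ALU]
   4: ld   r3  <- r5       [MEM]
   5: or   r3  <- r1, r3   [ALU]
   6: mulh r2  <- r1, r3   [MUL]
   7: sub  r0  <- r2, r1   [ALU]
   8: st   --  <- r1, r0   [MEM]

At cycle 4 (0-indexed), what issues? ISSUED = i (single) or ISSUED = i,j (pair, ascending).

  cy0 -> i0 (ld.MEM) no-port MEM/BR
  cy1 -> i1 (bne.BR) no-port BR/MEM
  cy2 -> i2 (ld.MEM) RAW r4
  cy3 -> i3&i4 (xor.ALU;ld.MEM) dual
  cy4 -> i5 (or.ALU) RAW r3
  cy5 -> i6 (mulh.MUL) RAW r2
  cy6 -> i7 (sub.ALU) RAW r0
  cy7 -> i8 (st.MEM) tail

ISSUED = 5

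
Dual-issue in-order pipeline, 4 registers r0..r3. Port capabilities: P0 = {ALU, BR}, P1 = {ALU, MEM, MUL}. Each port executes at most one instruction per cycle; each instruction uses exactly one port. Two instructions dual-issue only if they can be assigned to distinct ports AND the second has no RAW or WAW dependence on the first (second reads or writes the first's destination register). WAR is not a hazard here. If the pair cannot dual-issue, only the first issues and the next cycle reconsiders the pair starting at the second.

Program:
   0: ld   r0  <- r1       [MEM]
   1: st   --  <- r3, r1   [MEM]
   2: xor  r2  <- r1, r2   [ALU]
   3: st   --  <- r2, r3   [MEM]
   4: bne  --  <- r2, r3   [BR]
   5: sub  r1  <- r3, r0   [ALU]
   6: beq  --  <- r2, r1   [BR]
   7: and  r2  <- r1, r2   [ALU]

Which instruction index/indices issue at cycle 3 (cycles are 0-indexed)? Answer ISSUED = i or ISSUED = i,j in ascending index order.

[0] i0  ld.MEM  -- no-port MEM/MEM
[1] i1/i2  st.MEM/xor.ALU  -- 2-wide
[2] i3/i4  st.MEM/bne.BR  -- 2-wide
[3] i5  sub.ALU  -- RAW r1
[4] i6/i7  beq.BR/and.ALU  -- 2-wide

ISSUED = 5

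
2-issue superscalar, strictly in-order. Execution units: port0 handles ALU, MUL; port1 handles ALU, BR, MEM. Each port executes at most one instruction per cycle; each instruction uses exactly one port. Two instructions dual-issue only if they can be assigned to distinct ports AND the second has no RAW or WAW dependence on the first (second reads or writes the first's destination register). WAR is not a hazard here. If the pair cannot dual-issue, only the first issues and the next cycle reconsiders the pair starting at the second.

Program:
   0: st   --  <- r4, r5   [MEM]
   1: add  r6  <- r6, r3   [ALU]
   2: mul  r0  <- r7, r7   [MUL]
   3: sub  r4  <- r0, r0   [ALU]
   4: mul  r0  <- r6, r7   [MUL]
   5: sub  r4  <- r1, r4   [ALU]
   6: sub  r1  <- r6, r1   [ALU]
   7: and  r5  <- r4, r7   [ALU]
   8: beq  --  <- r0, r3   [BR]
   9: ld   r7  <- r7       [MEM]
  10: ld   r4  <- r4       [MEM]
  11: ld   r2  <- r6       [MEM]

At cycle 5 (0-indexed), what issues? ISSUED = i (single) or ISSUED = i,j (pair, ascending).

ISSUED = 9

0. st add @i0/i1  | pair
1. mul @i2  | RAW r0
2. sub mul @i3/i4  | pair
3. sub sub @i5/i6  | pair
4. and beq @i7/i8  | pair
5. ld @i9  | no-port MEM/MEM
6. ld @i10  | no-port MEM/MEM
7. ld @i11  | tail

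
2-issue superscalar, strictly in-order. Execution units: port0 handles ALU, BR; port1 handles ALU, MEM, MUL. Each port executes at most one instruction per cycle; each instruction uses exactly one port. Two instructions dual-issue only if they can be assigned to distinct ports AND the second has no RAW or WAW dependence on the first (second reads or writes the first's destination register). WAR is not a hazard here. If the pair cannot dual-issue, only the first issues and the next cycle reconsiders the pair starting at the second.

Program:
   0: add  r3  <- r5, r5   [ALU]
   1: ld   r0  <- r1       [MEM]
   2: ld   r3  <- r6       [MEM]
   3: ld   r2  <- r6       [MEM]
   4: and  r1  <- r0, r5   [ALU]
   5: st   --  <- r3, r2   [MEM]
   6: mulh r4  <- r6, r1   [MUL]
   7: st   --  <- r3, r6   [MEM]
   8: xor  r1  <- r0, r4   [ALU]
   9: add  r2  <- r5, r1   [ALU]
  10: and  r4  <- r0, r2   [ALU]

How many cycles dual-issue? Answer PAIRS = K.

PAIRS = 3

t=0 i0+i1:add.ALU ld.MEM ; 2-wide
t=1 i2:ld.MEM ; no-port MEM/MEM
t=2 i3+i4:ld.MEM and.ALU ; 2-wide
t=3 i5:st.MEM ; no-port MEM/MUL
t=4 i6:mulh.MUL ; no-port MUL/MEM
t=5 i7+i8:st.MEM xor.ALU ; 2-wide
t=6 i9:add.ALU ; RAW r2
t=7 i10:and.ALU ; tail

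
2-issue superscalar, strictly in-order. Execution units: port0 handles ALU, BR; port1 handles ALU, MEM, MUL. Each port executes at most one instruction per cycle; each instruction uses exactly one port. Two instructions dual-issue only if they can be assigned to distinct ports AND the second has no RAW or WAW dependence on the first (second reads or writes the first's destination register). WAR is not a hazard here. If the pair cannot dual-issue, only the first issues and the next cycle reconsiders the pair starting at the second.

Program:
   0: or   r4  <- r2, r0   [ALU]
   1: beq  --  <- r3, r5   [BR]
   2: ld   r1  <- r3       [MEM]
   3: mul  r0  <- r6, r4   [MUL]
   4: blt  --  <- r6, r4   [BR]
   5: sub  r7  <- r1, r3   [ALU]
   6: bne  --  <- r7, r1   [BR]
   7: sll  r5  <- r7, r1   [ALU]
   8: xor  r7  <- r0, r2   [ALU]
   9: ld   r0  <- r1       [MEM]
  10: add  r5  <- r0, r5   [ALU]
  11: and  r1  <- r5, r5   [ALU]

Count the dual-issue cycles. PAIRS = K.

  cy0 -> i0&i1 (or.ALU+beq.BR) 2-wide
  cy1 -> i2 (ld.MEM) no-port MEM/MUL
  cy2 -> i3&i4 (mul.MUL+blt.BR) 2-wide
  cy3 -> i5 (sub.ALU) RAW r7
  cy4 -> i6&i7 (bne.BR+sll.ALU) 2-wide
  cy5 -> i8&i9 (xor.ALU+ld.MEM) 2-wide
  cy6 -> i10 (add.ALU) RAW r5
  cy7 -> i11 (and.ALU) tail

PAIRS = 4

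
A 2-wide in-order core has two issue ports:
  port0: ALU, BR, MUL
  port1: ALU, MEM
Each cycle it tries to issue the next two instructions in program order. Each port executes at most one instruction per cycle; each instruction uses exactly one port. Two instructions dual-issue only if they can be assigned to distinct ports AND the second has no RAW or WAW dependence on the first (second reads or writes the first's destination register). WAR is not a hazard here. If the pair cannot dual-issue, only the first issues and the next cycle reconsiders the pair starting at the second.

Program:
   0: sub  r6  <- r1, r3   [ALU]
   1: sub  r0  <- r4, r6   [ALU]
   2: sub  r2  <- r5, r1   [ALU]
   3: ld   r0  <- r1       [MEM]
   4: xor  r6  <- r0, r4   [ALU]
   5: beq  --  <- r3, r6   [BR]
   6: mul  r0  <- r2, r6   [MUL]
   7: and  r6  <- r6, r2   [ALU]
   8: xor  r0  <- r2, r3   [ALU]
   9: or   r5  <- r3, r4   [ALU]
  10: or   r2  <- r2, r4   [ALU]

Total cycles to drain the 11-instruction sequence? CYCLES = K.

t=0 i0:sub ; RAW r6
t=1 i1/i2:sub+sub ; 2-wide
t=2 i3:ld ; RAW r0
t=3 i4:xor ; RAW r6
t=4 i5:beq ; no-port BR/MUL
t=5 i6/i7:mul+and ; 2-wide
t=6 i8/i9:xor+or ; 2-wide
t=7 i10:or ; tail

CYCLES = 8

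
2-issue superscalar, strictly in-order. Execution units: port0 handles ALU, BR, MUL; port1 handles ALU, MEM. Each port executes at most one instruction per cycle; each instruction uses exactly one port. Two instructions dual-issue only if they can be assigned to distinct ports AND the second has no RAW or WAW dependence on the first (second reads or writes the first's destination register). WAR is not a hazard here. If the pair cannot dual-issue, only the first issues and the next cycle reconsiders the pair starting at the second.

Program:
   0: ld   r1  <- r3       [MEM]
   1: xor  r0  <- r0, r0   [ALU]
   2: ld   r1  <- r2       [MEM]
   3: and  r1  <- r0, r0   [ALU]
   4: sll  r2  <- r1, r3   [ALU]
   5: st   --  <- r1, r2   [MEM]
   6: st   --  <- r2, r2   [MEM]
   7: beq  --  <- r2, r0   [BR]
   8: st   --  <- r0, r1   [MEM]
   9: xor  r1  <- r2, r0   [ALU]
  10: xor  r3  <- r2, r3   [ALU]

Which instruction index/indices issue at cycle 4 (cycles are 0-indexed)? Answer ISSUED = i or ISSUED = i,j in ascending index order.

ISSUED = 5

0. ld;xor @i0&i1  | 2-wide
1. ld @i2  | WAW r1
2. and @i3  | RAW r1
3. sll @i4  | RAW r2
4. st @i5  | no-port MEM/MEM
5. st;beq @i6&i7  | 2-wide
6. st;xor @i8&i9  | 2-wide
7. xor @i10  | tail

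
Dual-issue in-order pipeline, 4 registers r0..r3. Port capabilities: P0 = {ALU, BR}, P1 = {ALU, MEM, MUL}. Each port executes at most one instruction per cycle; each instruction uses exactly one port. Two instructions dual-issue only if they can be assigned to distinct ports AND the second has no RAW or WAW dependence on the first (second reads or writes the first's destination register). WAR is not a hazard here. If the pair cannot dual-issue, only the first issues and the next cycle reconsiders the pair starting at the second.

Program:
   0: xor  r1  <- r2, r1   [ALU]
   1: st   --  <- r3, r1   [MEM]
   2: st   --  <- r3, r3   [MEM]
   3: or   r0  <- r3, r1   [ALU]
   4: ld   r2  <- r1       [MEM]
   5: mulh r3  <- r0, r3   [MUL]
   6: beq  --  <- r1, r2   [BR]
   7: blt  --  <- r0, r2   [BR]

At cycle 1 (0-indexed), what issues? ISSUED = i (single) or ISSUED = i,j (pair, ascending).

0. xor @i0  | RAW r1
1. st @i1  | no-port MEM/MEM
2. st+or @i2/i3  | 2-wide
3. ld @i4  | no-port MEM/MUL
4. mulh+beq @i5/i6  | 2-wide
5. blt @i7  | tail

ISSUED = 1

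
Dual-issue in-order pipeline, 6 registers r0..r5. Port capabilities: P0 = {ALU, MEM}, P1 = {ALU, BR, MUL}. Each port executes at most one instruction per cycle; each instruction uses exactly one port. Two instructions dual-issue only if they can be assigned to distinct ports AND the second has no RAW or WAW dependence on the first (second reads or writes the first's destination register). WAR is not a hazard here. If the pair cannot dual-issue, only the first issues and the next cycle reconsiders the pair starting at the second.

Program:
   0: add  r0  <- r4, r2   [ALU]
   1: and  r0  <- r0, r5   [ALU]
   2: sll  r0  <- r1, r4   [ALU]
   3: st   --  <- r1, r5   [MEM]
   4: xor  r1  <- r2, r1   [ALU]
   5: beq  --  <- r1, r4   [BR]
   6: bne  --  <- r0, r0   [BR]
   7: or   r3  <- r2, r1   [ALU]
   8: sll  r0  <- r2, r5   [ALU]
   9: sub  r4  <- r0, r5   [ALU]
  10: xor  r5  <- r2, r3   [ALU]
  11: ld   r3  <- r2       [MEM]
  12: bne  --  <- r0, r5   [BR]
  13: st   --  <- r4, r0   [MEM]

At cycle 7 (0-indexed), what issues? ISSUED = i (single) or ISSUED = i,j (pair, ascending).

0. add.ALU @i0  | RAW+WAW r0
1. and.ALU @i1  | WAW r0
2. sll.ALU st.MEM @i2/i3  | dual
3. xor.ALU @i4  | RAW r1
4. beq.BR @i5  | no-port BR/BR
5. bne.BR or.ALU @i6/i7  | dual
6. sll.ALU @i8  | RAW r0
7. sub.ALU xor.ALU @i9/i10  | dual
8. ld.MEM bne.BR @i11/i12  | dual
9. st.MEM @i13  | tail

ISSUED = 9,10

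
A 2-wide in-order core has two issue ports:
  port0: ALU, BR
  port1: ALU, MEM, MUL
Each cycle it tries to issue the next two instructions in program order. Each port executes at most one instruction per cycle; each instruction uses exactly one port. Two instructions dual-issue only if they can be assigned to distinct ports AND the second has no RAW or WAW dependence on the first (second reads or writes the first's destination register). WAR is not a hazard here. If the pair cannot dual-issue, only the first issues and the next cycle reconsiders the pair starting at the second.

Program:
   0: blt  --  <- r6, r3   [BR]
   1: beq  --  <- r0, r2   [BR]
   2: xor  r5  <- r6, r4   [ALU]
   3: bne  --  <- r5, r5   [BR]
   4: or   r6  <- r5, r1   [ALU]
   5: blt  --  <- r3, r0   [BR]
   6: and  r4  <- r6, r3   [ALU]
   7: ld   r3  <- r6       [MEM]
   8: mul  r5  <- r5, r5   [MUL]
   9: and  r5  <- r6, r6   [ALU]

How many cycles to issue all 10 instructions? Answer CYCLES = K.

CYCLES = 7

  cy0 -> i0 (blt.BR) no-port BR/BR
  cy1 -> i1/i2 (beq.BR/xor.ALU) 2-wide
  cy2 -> i3/i4 (bne.BR/or.ALU) 2-wide
  cy3 -> i5/i6 (blt.BR/and.ALU) 2-wide
  cy4 -> i7 (ld.MEM) no-port MEM/MUL
  cy5 -> i8 (mul.MUL) WAW r5
  cy6 -> i9 (and.ALU) tail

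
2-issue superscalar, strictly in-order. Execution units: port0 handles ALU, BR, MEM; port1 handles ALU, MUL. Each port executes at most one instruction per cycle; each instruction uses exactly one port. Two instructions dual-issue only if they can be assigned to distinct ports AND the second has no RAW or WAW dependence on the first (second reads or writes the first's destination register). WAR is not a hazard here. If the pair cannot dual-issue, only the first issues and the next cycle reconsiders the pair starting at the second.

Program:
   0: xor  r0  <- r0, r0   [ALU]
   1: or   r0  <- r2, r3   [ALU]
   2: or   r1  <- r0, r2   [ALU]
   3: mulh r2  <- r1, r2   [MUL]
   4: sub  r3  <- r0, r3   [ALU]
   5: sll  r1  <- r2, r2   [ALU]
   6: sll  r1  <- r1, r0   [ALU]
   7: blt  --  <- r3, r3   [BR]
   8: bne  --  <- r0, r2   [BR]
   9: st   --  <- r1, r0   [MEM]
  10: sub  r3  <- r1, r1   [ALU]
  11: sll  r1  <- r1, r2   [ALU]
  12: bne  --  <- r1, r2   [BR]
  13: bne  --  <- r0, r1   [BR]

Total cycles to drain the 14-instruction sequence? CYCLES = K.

t=0 i0:xor.ALU ; WAW r0
t=1 i1:or.ALU ; RAW r0
t=2 i2:or.ALU ; RAW r1
t=3 i3+i4:mulh.MUL/sub.ALU ; 2-wide
t=4 i5:sll.ALU ; RAW+WAW r1
t=5 i6+i7:sll.ALU/blt.BR ; 2-wide
t=6 i8:bne.BR ; no-port BR/MEM
t=7 i9+i10:st.MEM/sub.ALU ; 2-wide
t=8 i11:sll.ALU ; RAW r1
t=9 i12:bne.BR ; no-port BR/BR
t=10 i13:bne.BR ; tail

CYCLES = 11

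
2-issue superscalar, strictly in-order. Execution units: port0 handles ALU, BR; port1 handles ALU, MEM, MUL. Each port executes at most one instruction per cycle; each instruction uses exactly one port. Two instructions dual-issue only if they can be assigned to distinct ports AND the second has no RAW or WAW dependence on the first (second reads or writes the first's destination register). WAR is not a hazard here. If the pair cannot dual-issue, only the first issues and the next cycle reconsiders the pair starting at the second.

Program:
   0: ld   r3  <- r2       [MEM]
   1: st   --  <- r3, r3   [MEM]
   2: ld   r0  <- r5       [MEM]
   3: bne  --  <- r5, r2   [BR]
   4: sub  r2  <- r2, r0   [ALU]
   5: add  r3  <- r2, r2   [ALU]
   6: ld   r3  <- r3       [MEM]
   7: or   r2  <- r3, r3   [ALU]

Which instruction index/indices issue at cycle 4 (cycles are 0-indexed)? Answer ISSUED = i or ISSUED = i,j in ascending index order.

#0 head=0: ld.MEM i0 no-port MEM/MEM
#1 head=1: st.MEM i1 no-port MEM/MEM
#2 head=2: ld.MEM/bne.BR i2/i3 pair
#3 head=4: sub.ALU i4 RAW r2
#4 head=5: add.ALU i5 RAW+WAW r3
#5 head=6: ld.MEM i6 RAW r3
#6 head=7: or.ALU i7 tail

ISSUED = 5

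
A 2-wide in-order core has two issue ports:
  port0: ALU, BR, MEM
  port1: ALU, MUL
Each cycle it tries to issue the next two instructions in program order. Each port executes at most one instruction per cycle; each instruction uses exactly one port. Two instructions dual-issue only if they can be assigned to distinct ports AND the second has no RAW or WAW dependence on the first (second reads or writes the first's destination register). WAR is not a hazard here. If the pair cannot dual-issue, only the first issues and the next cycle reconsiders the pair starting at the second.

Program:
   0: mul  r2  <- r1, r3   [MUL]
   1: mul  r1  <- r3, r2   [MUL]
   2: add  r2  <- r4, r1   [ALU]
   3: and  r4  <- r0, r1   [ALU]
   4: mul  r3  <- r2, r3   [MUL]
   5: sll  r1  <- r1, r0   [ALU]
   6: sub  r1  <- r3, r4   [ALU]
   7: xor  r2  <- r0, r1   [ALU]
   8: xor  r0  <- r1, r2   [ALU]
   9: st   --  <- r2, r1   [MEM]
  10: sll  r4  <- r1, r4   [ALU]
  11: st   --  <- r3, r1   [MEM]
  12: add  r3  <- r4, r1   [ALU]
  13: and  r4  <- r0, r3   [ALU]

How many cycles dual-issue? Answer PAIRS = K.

PAIRS = 4

[0] i0  mul  -- no-port MUL/MUL
[1] i1  mul  -- RAW r1
[2] i2,i3  add;and  -- dual
[3] i4,i5  mul;sll  -- dual
[4] i6  sub  -- RAW r1
[5] i7  xor  -- RAW r2
[6] i8,i9  xor;st  -- dual
[7] i10,i11  sll;st  -- dual
[8] i12  add  -- RAW r3
[9] i13  and  -- tail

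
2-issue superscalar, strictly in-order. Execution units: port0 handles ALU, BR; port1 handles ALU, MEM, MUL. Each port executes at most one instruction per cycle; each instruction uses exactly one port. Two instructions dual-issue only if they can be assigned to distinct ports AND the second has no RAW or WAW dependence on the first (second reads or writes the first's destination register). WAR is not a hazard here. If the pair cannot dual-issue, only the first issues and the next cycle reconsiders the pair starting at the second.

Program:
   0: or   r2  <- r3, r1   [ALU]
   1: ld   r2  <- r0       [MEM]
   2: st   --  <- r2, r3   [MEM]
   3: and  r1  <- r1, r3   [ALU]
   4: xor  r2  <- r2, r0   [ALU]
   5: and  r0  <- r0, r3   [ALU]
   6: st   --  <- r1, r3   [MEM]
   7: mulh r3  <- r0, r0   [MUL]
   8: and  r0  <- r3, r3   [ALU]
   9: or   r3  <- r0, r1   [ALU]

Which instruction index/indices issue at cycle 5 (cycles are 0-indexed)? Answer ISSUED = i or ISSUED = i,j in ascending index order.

ISSUED = 7

c0: i0 or  WAW r2
c1: i1 ld  no-port MEM/MEM
c2: i2&i3 st/and  dual
c3: i4&i5 xor/and  dual
c4: i6 st  no-port MEM/MUL
c5: i7 mulh  RAW r3
c6: i8 and  RAW r0
c7: i9 or  tail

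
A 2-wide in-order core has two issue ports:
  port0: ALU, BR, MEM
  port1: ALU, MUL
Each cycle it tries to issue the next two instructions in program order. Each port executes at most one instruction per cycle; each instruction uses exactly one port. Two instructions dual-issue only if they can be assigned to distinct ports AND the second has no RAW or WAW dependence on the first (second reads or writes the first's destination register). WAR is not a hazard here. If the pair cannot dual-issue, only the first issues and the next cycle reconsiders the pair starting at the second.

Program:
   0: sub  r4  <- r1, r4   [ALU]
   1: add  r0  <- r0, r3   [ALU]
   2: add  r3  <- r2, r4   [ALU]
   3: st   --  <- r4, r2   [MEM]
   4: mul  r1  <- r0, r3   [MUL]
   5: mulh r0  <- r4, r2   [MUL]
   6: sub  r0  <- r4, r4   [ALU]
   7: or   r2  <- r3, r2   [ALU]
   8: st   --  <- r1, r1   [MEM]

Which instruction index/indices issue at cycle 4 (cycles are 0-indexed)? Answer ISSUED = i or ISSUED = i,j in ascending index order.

  cy0 -> i0/i1 (sub/add) 2-wide
  cy1 -> i2/i3 (add/st) 2-wide
  cy2 -> i4 (mul) no-port MUL/MUL
  cy3 -> i5 (mulh) WAW r0
  cy4 -> i6/i7 (sub/or) 2-wide
  cy5 -> i8 (st) tail

ISSUED = 6,7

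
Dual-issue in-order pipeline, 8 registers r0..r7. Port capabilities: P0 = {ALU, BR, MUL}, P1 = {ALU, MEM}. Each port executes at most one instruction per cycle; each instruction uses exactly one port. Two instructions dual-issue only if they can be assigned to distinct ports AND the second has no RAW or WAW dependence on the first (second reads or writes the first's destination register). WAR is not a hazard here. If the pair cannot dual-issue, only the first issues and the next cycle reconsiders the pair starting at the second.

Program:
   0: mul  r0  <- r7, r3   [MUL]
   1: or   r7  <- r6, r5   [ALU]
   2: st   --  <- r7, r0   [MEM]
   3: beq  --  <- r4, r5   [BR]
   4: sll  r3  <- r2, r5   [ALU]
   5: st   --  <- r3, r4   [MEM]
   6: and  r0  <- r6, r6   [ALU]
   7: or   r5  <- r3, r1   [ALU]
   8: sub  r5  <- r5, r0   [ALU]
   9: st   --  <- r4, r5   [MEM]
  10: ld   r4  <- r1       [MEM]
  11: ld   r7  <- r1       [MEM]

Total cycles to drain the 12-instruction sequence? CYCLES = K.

0. mul.MUL;or.ALU @i0/i1  | dual
1. st.MEM;beq.BR @i2/i3  | dual
2. sll.ALU @i4  | RAW r3
3. st.MEM;and.ALU @i5/i6  | dual
4. or.ALU @i7  | RAW+WAW r5
5. sub.ALU @i8  | RAW r5
6. st.MEM @i9  | no-port MEM/MEM
7. ld.MEM @i10  | no-port MEM/MEM
8. ld.MEM @i11  | tail

CYCLES = 9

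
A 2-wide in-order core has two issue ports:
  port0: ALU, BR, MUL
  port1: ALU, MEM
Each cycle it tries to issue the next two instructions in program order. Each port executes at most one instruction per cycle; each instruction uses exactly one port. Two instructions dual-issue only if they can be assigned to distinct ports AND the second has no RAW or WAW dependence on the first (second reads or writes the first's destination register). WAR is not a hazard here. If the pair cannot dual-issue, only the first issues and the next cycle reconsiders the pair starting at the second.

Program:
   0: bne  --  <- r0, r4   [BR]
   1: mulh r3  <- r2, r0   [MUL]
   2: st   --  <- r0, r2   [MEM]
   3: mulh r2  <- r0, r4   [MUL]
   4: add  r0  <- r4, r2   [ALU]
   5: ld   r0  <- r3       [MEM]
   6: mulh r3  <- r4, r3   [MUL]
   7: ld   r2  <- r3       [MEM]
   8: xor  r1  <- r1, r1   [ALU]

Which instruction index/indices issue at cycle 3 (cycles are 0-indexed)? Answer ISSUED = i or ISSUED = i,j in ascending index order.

#0 head=0: bne.BR i0 no-port BR/MUL
#1 head=1: mulh.MUL st.MEM i1/i2 pair
#2 head=3: mulh.MUL i3 RAW r2
#3 head=4: add.ALU i4 WAW r0
#4 head=5: ld.MEM mulh.MUL i5/i6 pair
#5 head=7: ld.MEM xor.ALU i7/i8 pair

ISSUED = 4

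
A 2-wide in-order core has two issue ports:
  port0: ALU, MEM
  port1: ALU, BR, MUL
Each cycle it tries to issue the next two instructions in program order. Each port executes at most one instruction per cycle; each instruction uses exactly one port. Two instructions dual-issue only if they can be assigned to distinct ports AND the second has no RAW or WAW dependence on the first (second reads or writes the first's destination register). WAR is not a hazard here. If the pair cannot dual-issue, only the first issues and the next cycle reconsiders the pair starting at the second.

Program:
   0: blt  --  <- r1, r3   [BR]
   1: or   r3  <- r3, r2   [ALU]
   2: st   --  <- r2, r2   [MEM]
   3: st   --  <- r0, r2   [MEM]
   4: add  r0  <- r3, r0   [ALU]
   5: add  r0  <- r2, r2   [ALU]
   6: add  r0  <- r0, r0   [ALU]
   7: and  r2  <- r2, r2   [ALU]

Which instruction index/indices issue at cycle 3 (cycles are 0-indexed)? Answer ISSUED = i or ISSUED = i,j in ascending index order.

c0: i0+i1 blt.BR/or.ALU  2-wide
c1: i2 st.MEM  no-port MEM/MEM
c2: i3+i4 st.MEM/add.ALU  2-wide
c3: i5 add.ALU  RAW+WAW r0
c4: i6+i7 add.ALU/and.ALU  2-wide

ISSUED = 5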